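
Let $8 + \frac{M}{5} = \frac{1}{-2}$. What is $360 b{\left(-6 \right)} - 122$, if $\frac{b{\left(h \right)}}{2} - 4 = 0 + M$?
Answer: $-27842$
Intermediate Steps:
$M = - \frac{85}{2}$ ($M = -40 + \frac{5}{-2} = -40 + 5 \left(- \frac{1}{2}\right) = -40 - \frac{5}{2} = - \frac{85}{2} \approx -42.5$)
$b{\left(h \right)} = -77$ ($b{\left(h \right)} = 8 + 2 \left(0 - \frac{85}{2}\right) = 8 + 2 \left(- \frac{85}{2}\right) = 8 - 85 = -77$)
$360 b{\left(-6 \right)} - 122 = 360 \left(-77\right) - 122 = -27720 - 122 = -27842$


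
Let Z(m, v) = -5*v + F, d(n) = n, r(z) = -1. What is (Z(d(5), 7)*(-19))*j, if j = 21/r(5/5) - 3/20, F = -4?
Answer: -313443/20 ≈ -15672.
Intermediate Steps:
j = -423/20 (j = 21/(-1) - 3/20 = 21*(-1) - 3*1/20 = -21 - 3/20 = -423/20 ≈ -21.150)
Z(m, v) = -4 - 5*v (Z(m, v) = -5*v - 4 = -4 - 5*v)
(Z(d(5), 7)*(-19))*j = ((-4 - 5*7)*(-19))*(-423/20) = ((-4 - 35)*(-19))*(-423/20) = -39*(-19)*(-423/20) = 741*(-423/20) = -313443/20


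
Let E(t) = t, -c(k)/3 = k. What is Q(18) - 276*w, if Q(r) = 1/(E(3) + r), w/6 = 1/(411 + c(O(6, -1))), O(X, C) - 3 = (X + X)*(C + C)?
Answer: -5717/1659 ≈ -3.4461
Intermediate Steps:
O(X, C) = 3 + 4*C*X (O(X, C) = 3 + (X + X)*(C + C) = 3 + (2*X)*(2*C) = 3 + 4*C*X)
c(k) = -3*k
w = 1/79 (w = 6/(411 - 3*(3 + 4*(-1)*6)) = 6/(411 - 3*(3 - 24)) = 6/(411 - 3*(-21)) = 6/(411 + 63) = 6/474 = 6*(1/474) = 1/79 ≈ 0.012658)
Q(r) = 1/(3 + r)
Q(18) - 276*w = 1/(3 + 18) - 276*1/79 = 1/21 - 276/79 = -5717/1659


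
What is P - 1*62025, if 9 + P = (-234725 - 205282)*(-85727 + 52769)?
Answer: 14501688672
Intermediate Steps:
P = 14501750697 (P = -9 + (-234725 - 205282)*(-85727 + 52769) = -9 - 440007*(-32958) = -9 + 14501750706 = 14501750697)
P - 1*62025 = 14501750697 - 1*62025 = 14501750697 - 62025 = 14501688672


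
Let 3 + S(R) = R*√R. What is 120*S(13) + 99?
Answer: -261 + 1560*√13 ≈ 5363.7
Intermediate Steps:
S(R) = -3 + R^(3/2) (S(R) = -3 + R*√R = -3 + R^(3/2))
120*S(13) + 99 = 120*(-3 + 13^(3/2)) + 99 = 120*(-3 + 13*√13) + 99 = (-360 + 1560*√13) + 99 = -261 + 1560*√13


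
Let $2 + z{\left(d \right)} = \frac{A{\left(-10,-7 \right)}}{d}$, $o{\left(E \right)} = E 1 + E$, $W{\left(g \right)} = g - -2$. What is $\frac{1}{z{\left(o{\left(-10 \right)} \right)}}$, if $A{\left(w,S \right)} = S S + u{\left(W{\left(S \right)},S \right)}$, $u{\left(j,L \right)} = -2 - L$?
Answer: $- \frac{10}{47} \approx -0.21277$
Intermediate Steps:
$W{\left(g \right)} = 2 + g$ ($W{\left(g \right)} = g + 2 = 2 + g$)
$o{\left(E \right)} = 2 E$ ($o{\left(E \right)} = E + E = 2 E$)
$A{\left(w,S \right)} = -2 + S^{2} - S$ ($A{\left(w,S \right)} = S S - \left(2 + S\right) = S^{2} - \left(2 + S\right) = -2 + S^{2} - S$)
$z{\left(d \right)} = -2 + \frac{54}{d}$ ($z{\left(d \right)} = -2 + \frac{-2 + \left(-7\right)^{2} - -7}{d} = -2 + \frac{-2 + 49 + 7}{d} = -2 + \frac{54}{d}$)
$\frac{1}{z{\left(o{\left(-10 \right)} \right)}} = \frac{1}{-2 + \frac{54}{2 \left(-10\right)}} = \frac{1}{-2 + \frac{54}{-20}} = \frac{1}{-2 + 54 \left(- \frac{1}{20}\right)} = \frac{1}{-2 - \frac{27}{10}} = \frac{1}{- \frac{47}{10}} = - \frac{10}{47}$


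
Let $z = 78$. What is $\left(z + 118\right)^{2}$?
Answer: $38416$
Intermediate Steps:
$\left(z + 118\right)^{2} = \left(78 + 118\right)^{2} = 196^{2} = 38416$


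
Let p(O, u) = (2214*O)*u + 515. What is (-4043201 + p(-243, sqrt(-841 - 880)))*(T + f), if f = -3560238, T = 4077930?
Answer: -2092866200712 - 278519331384*I*sqrt(1721) ≈ -2.0929e+12 - 1.1554e+13*I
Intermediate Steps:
p(O, u) = 515 + 2214*O*u (p(O, u) = 2214*O*u + 515 = 515 + 2214*O*u)
(-4043201 + p(-243, sqrt(-841 - 880)))*(T + f) = (-4043201 + (515 + 2214*(-243)*sqrt(-841 - 880)))*(4077930 - 3560238) = (-4043201 + (515 + 2214*(-243)*sqrt(-1721)))*517692 = (-4043201 + (515 + 2214*(-243)*(I*sqrt(1721))))*517692 = (-4043201 + (515 - 538002*I*sqrt(1721)))*517692 = (-4042686 - 538002*I*sqrt(1721))*517692 = -2092866200712 - 278519331384*I*sqrt(1721)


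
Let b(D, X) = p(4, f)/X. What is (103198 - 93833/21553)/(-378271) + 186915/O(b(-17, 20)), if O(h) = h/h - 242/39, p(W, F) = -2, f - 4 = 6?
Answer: -8490334442088334/236433371027 ≈ -35910.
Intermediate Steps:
f = 10 (f = 4 + 6 = 10)
b(D, X) = -2/X
O(h) = -203/39 (O(h) = 1 - 242*1/39 = 1 - 242/39 = -203/39)
(103198 - 93833/21553)/(-378271) + 186915/O(b(-17, 20)) = (103198 - 93833/21553)/(-378271) + 186915/(-203/39) = (103198 - 93833/21553)*(-1/378271) + 186915*(-39/203) = (103198 - 1*93833/21553)*(-1/378271) - 7289685/203 = (103198 - 93833/21553)*(-1/378271) - 7289685/203 = (2224132661/21553)*(-1/378271) - 7289685/203 = -2224132661/8152874863 - 7289685/203 = -8490334442088334/236433371027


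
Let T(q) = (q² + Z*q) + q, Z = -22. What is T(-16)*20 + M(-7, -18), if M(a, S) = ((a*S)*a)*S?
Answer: 27716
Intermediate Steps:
T(q) = q² - 21*q (T(q) = (q² - 22*q) + q = q² - 21*q)
M(a, S) = S²*a² (M(a, S) = ((S*a)*a)*S = (S*a²)*S = S²*a²)
T(-16)*20 + M(-7, -18) = -16*(-21 - 16)*20 + (-18)²*(-7)² = -16*(-37)*20 + 324*49 = 592*20 + 15876 = 11840 + 15876 = 27716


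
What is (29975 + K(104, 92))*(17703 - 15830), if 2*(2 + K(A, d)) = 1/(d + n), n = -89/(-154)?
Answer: 800379983474/14257 ≈ 5.6139e+7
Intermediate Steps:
n = 89/154 (n = -89*(-1/154) = 89/154 ≈ 0.57792)
K(A, d) = -2 + 1/(2*(89/154 + d)) (K(A, d) = -2 + 1/(2*(d + 89/154)) = -2 + 1/(2*(89/154 + d)))
(29975 + K(104, 92))*(17703 - 15830) = (29975 + (-101 - 308*92)/(89 + 154*92))*(17703 - 15830) = (29975 + (-101 - 28336)/(89 + 14168))*1873 = (29975 - 28437/14257)*1873 = (427325138/14257)*1873 = 800379983474/14257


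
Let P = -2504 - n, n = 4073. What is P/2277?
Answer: -6577/2277 ≈ -2.8885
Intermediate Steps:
P = -6577 (P = -2504 - 1*4073 = -2504 - 4073 = -6577)
P/2277 = -6577/2277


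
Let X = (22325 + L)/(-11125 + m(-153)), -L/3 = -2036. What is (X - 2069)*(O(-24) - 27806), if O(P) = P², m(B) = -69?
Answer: 315715770685/5597 ≈ 5.6408e+7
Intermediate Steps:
L = 6108 (L = -3*(-2036) = 6108)
X = -28433/11194 (X = (22325 + 6108)/(-11125 - 69) = 28433/(-11194) = 28433*(-1/11194) = -28433/11194 ≈ -2.5400)
(X - 2069)*(O(-24) - 27806) = (-28433/11194 - 2069)*((-24)² - 27806) = -23188819*(576 - 27806)/11194 = -23188819/11194*(-27230) = 315715770685/5597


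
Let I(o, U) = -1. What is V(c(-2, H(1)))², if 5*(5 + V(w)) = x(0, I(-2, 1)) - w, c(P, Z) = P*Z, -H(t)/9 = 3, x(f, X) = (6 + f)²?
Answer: 1849/25 ≈ 73.960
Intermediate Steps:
H(t) = -27 (H(t) = -9*3 = -27)
V(w) = 11/5 - w/5 (V(w) = -5 + ((6 + 0)² - w)/5 = -5 + (6² - w)/5 = -5 + (36 - w)/5 = -5 + (36/5 - w/5) = 11/5 - w/5)
V(c(-2, H(1)))² = (11/5 - (-2)*(-27)/5)² = (11/5 - ⅕*54)² = (11/5 - 54/5)² = (-43/5)² = 1849/25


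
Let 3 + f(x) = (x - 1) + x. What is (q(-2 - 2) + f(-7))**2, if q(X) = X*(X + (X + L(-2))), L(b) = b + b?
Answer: 900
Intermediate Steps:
L(b) = 2*b
f(x) = -4 + 2*x (f(x) = -3 + ((x - 1) + x) = -3 + ((-1 + x) + x) = -3 + (-1 + 2*x) = -4 + 2*x)
q(X) = X*(-4 + 2*X) (q(X) = X*(X + (X + 2*(-2))) = X*(X + (X - 4)) = X*(X + (-4 + X)) = X*(-4 + 2*X))
(q(-2 - 2) + f(-7))**2 = (2*(-2 - 2)*(-2 + (-2 - 2)) + (-4 + 2*(-7)))**2 = (2*(-4)*(-2 - 4) + (-4 - 14))**2 = (2*(-4)*(-6) - 18)**2 = (48 - 18)**2 = 30**2 = 900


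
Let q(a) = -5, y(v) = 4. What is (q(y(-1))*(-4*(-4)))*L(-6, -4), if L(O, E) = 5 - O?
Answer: -880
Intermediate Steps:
(q(y(-1))*(-4*(-4)))*L(-6, -4) = (-(-20)*(-4))*(5 - 1*(-6)) = (-5*16)*(5 + 6) = -80*11 = -880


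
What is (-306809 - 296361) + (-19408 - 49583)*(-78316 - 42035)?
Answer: 8302532671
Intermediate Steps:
(-306809 - 296361) + (-19408 - 49583)*(-78316 - 42035) = -603170 - 68991*(-120351) = -603170 + 8303135841 = 8302532671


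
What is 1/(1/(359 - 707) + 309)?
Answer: 348/107531 ≈ 0.0032363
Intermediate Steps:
1/(1/(359 - 707) + 309) = 1/(1/(-348) + 309) = 1/(-1/348 + 309) = 1/(107531/348) = 348/107531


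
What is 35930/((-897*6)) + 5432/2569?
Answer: -4504939/987597 ≈ -4.5615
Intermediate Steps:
35930/((-897*6)) + 5432/2569 = 35930/(-5382) + 5432*(1/2569) = 35930*(-1/5382) + 776/367 = -17965/2691 + 776/367 = -4504939/987597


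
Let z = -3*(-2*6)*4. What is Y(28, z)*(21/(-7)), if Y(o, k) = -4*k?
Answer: 1728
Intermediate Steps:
z = 144 (z = -(-36)*4 = -3*(-48) = 144)
Y(28, z)*(21/(-7)) = (-4*144)*(21/(-7)) = -12096*(-1)/7 = -576*(-3) = 1728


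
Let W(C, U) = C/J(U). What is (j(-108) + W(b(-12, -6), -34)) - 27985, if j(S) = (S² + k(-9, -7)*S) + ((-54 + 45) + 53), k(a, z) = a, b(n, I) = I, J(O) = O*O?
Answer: -8846293/578 ≈ -15305.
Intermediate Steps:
J(O) = O²
W(C, U) = C/U² (W(C, U) = C/(U²) = C/U²)
j(S) = 44 + S² - 9*S (j(S) = (S² - 9*S) + ((-54 + 45) + 53) = (S² - 9*S) + (-9 + 53) = (S² - 9*S) + 44 = 44 + S² - 9*S)
(j(-108) + W(b(-12, -6), -34)) - 27985 = ((44 + (-108)² - 9*(-108)) - 6/(-34)²) - 27985 = ((44 + 11664 + 972) - 6*1/1156) - 27985 = (12680 - 3/578) - 27985 = 7329037/578 - 27985 = -8846293/578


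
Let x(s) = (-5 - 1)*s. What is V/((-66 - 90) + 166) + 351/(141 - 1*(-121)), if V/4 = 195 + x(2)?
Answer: 97647/1310 ≈ 74.540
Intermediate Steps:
x(s) = -6*s
V = 732 (V = 4*(195 - 6*2) = 4*(195 - 12) = 4*183 = 732)
V/((-66 - 90) + 166) + 351/(141 - 1*(-121)) = 732/((-66 - 90) + 166) + 351/(141 - 1*(-121)) = 732/(-156 + 166) + 351/(141 + 121) = 732/10 + 351/262 = 732*(⅒) + 351*(1/262) = 366/5 + 351/262 = 97647/1310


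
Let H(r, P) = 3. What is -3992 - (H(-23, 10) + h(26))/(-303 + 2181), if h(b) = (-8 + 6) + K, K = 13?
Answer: -3748495/939 ≈ -3992.0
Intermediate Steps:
h(b) = 11 (h(b) = (-8 + 6) + 13 = -2 + 13 = 11)
-3992 - (H(-23, 10) + h(26))/(-303 + 2181) = -3992 - (3 + 11)/(-303 + 2181) = -3992 - 14/1878 = -3992 - 1*7/939 = -3992 - 7/939 = -3748495/939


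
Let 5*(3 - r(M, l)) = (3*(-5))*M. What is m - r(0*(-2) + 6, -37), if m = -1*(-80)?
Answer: 59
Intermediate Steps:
r(M, l) = 3 + 3*M (r(M, l) = 3 - 3*(-5)*M/5 = 3 - (-3)*M = 3 + 3*M)
m = 80
m - r(0*(-2) + 6, -37) = 80 - (3 + 3*(0*(-2) + 6)) = 80 - (3 + 3*(0 + 6)) = 80 - (3 + 3*6) = 80 - (3 + 18) = 80 - 1*21 = 80 - 21 = 59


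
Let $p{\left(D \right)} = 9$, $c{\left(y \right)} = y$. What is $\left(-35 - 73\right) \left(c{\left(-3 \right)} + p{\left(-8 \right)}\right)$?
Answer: $-648$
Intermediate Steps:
$\left(-35 - 73\right) \left(c{\left(-3 \right)} + p{\left(-8 \right)}\right) = \left(-35 - 73\right) \left(-3 + 9\right) = \left(-108\right) 6 = -648$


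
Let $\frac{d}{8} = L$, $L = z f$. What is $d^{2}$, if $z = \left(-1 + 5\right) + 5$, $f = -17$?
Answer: $1498176$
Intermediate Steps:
$z = 9$ ($z = 4 + 5 = 9$)
$L = -153$ ($L = 9 \left(-17\right) = -153$)
$d = -1224$ ($d = 8 \left(-153\right) = -1224$)
$d^{2} = \left(-1224\right)^{2} = 1498176$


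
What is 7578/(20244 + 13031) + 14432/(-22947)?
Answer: -306332434/763561425 ≈ -0.40119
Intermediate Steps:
7578/(20244 + 13031) + 14432/(-22947) = 7578/33275 + 14432*(-1/22947) = 7578*(1/33275) - 14432/22947 = 7578/33275 - 14432/22947 = -306332434/763561425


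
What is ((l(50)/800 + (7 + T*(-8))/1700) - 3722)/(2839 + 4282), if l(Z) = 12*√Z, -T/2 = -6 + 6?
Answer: -6327393/12105700 + 3*√2/284840 ≈ -0.52266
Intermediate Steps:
T = 0 (T = -2*(-6 + 6) = -2*0 = 0)
((l(50)/800 + (7 + T*(-8))/1700) - 3722)/(2839 + 4282) = (((12*√50)/800 + (7 + 0*(-8))/1700) - 3722)/(2839 + 4282) = (((12*(5*√2))*(1/800) + (7 + 0)*(1/1700)) - 3722)/7121 = (((60*√2)*(1/800) + 7*(1/1700)) - 3722)*(1/7121) = ((3*√2/40 + 7/1700) - 3722)*(1/7121) = ((7/1700 + 3*√2/40) - 3722)*(1/7121) = (-6327393/1700 + 3*√2/40)*(1/7121) = -6327393/12105700 + 3*√2/284840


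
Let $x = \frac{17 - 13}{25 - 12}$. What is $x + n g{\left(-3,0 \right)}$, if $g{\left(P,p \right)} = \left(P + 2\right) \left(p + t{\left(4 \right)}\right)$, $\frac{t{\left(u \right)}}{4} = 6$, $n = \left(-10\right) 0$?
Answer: $\frac{4}{13} \approx 0.30769$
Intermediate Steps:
$n = 0$
$t{\left(u \right)} = 24$ ($t{\left(u \right)} = 4 \cdot 6 = 24$)
$g{\left(P,p \right)} = \left(2 + P\right) \left(24 + p\right)$ ($g{\left(P,p \right)} = \left(P + 2\right) \left(p + 24\right) = \left(2 + P\right) \left(24 + p\right)$)
$x = \frac{4}{13} \approx 0.30769$
$x + n g{\left(-3,0 \right)} = \frac{4}{13} + 0 \left(48 + 2 \cdot 0 + 24 \left(-3\right) - 0\right) = \frac{4}{13} + 0 \left(48 + 0 - 72 + 0\right) = \frac{4}{13} + 0 \left(-24\right) = \frac{4}{13} + 0 = \frac{4}{13}$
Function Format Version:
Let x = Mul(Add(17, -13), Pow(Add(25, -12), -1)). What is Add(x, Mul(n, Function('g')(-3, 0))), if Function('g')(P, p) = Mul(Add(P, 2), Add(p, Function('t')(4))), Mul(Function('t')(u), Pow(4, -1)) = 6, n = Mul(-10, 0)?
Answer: Rational(4, 13) ≈ 0.30769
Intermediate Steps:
n = 0
Function('t')(u) = 24 (Function('t')(u) = Mul(4, 6) = 24)
Function('g')(P, p) = Mul(Add(2, P), Add(24, p)) (Function('g')(P, p) = Mul(Add(P, 2), Add(p, 24)) = Mul(Add(2, P), Add(24, p)))
x = Rational(4, 13) (x = Mul(4, Pow(13, -1)) = Mul(4, Rational(1, 13)) = Rational(4, 13) ≈ 0.30769)
Add(x, Mul(n, Function('g')(-3, 0))) = Add(Rational(4, 13), Mul(0, Add(48, Mul(2, 0), Mul(24, -3), Mul(-3, 0)))) = Add(Rational(4, 13), Mul(0, Add(48, 0, -72, 0))) = Add(Rational(4, 13), Mul(0, -24)) = Add(Rational(4, 13), 0) = Rational(4, 13)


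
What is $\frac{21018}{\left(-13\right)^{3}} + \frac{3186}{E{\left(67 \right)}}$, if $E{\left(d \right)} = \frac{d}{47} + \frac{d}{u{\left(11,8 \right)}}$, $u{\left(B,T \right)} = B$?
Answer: $\frac{1768569483}{4268771} \approx 414.3$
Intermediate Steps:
$E{\left(d \right)} = \frac{58 d}{517}$ ($E{\left(d \right)} = \frac{d}{47} + \frac{d}{11} = \frac{58 d}{517}$)
$\frac{21018}{\left(-13\right)^{3}} + \frac{3186}{E{\left(67 \right)}} = \frac{21018}{\left(-13\right)^{3}} + \frac{3186}{\frac{58}{517} \cdot 67} = \frac{21018}{-2197} + \frac{3186}{\frac{3886}{517}} = 21018 \left(- \frac{1}{2197}\right) + 3186 \cdot \frac{517}{3886} = - \frac{21018}{2197} + \frac{823581}{1943} = \frac{1768569483}{4268771}$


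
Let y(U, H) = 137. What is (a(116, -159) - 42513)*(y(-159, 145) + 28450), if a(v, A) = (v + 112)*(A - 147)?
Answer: -3209776947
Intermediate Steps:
a(v, A) = (-147 + A)*(112 + v) (a(v, A) = (112 + v)*(-147 + A) = (-147 + A)*(112 + v))
(a(116, -159) - 42513)*(y(-159, 145) + 28450) = ((-16464 - 147*116 + 112*(-159) - 159*116) - 42513)*(137 + 28450) = ((-16464 - 17052 - 17808 - 18444) - 42513)*28587 = (-69768 - 42513)*28587 = -112281*28587 = -3209776947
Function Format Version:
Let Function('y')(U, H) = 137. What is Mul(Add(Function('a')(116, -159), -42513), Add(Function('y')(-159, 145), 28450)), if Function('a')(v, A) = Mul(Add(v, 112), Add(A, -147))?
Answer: -3209776947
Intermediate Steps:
Function('a')(v, A) = Mul(Add(-147, A), Add(112, v)) (Function('a')(v, A) = Mul(Add(112, v), Add(-147, A)) = Mul(Add(-147, A), Add(112, v)))
Mul(Add(Function('a')(116, -159), -42513), Add(Function('y')(-159, 145), 28450)) = Mul(Add(Add(-16464, Mul(-147, 116), Mul(112, -159), Mul(-159, 116)), -42513), Add(137, 28450)) = Mul(Add(Add(-16464, -17052, -17808, -18444), -42513), 28587) = Mul(Add(-69768, -42513), 28587) = Mul(-112281, 28587) = -3209776947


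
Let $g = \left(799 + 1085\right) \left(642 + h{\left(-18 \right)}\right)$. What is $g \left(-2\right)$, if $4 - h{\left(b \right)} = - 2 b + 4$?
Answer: $-2283408$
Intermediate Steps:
$h{\left(b \right)} = 2 b$ ($h{\left(b \right)} = 4 - \left(- 2 b + 4\right) = 4 - \left(4 - 2 b\right) = 4 + \left(-4 + 2 b\right) = 2 b$)
$g = 1141704$ ($g = \left(799 + 1085\right) \left(642 + 2 \left(-18\right)\right) = 1884 \left(642 - 36\right) = 1884 \cdot 606 = 1141704$)
$g \left(-2\right) = 1141704 \left(-2\right) = -2283408$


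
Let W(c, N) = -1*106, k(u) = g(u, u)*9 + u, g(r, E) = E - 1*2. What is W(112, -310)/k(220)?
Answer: -53/1091 ≈ -0.048579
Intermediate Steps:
g(r, E) = -2 + E (g(r, E) = E - 2 = -2 + E)
k(u) = -18 + 10*u (k(u) = (-2 + u)*9 + u = (-18 + 9*u) + u = -18 + 10*u)
W(c, N) = -106
W(112, -310)/k(220) = -106/(-18 + 10*220) = -106/(-18 + 2200) = -106/2182 = -106*1/2182 = -53/1091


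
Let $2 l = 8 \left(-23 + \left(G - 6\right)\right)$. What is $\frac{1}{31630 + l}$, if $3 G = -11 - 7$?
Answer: $\frac{1}{31490} \approx 3.1756 \cdot 10^{-5}$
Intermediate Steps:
$G = -6$ ($G = \frac{-11 - 7}{3} = \frac{1}{3} \left(-18\right) = -6$)
$l = -140$ ($l = \frac{8 \left(-23 - 12\right)}{2} = \frac{8 \left(-35\right)}{2} = \frac{1}{2} \left(-280\right) = -140$)
$\frac{1}{31630 + l} = \frac{1}{31630 - 140} = \frac{1}{31490}$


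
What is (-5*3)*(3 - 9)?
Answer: 90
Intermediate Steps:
(-5*3)*(3 - 9) = -15*(-6) = 90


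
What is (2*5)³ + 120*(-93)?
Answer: -10160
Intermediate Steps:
(2*5)³ + 120*(-93) = 10³ - 11160 = 1000 - 11160 = -10160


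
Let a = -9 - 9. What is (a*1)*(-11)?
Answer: 198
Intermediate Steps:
a = -18
(a*1)*(-11) = -18*1*(-11) = -18*(-11) = 198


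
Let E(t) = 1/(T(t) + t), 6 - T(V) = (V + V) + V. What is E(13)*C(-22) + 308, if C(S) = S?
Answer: 3091/10 ≈ 309.10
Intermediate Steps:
T(V) = 6 - 3*V (T(V) = 6 - ((V + V) + V) = 6 - (2*V + V) = 6 - 3*V)
E(t) = 1/(6 - 2*t) (E(t) = 1/((6 - 3*t) + t) = 1/(6 - 2*t))
E(13)*C(-22) + 308 = -1/(-6 + 2*13)*(-22) + 308 = -1/(-6 + 26)*(-22) + 308 = -1/20*(-22) + 308 = 11/10 + 308 = 3091/10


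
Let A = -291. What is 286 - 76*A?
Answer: 22402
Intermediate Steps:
286 - 76*A = 286 - 76*(-291) = 286 + 22116 = 22402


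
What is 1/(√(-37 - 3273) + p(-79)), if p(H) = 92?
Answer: 46/5887 - I*√3310/11774 ≈ 0.0078138 - 0.0048864*I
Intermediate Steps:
1/(√(-37 - 3273) + p(-79)) = 1/(√(-37 - 3273) + 92) = 1/(√(-3310) + 92) = 1/(I*√3310 + 92) = 1/(92 + I*√3310)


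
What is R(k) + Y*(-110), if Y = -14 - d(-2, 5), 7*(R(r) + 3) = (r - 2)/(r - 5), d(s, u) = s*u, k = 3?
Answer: 6117/14 ≈ 436.93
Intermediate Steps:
R(r) = -3 + (-2 + r)/(7*(-5 + r)) (R(r) = -3 + ((r - 2)/(r - 5))/7 = -3 + ((-2 + r)/(-5 + r))/7 = -3 + (-2 + r)/(7*(-5 + r)))
Y = -4 (Y = -14 - (-2)*5 = -14 - 1*(-10) = -14 + 10 = -4)
R(k) + Y*(-110) = (103 - 20*3)/(7*(-5 + 3)) - 4*(-110) = (⅐)*(103 - 60)/(-2) + 440 = (⅐)*(-½)*43 + 440 = -43/14 + 440 = 6117/14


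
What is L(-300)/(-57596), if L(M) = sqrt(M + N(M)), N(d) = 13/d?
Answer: -I*sqrt(5511)/246840 ≈ -0.00030075*I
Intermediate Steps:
L(M) = sqrt(M + 13/M)
L(-300)/(-57596) = sqrt(-300 + 13/(-300))/(-57596) = sqrt(-300 + 13*(-1/300))*(-1/57596) = sqrt(-300 - 13/300)*(-1/57596) = sqrt(-90013/300)*(-1/57596) = (7*I*sqrt(5511)/30)*(-1/57596) = -I*sqrt(5511)/246840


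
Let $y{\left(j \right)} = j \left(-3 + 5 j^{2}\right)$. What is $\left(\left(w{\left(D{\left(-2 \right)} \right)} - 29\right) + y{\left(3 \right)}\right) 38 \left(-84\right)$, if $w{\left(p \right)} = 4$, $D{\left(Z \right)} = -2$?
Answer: $-322392$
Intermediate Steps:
$\left(\left(w{\left(D{\left(-2 \right)} \right)} - 29\right) + y{\left(3 \right)}\right) 38 \left(-84\right) = \left(\left(4 - 29\right) + 3 \left(-3 + 5 \cdot 3^{2}\right)\right) 38 \left(-84\right) = \left(-25 + 3 \left(-3 + 5 \cdot 9\right)\right) 38 \left(-84\right) = \left(-25 + 3 \left(-3 + 45\right)\right) 38 \left(-84\right) = \left(-25 + 3 \cdot 42\right) 38 \left(-84\right) = \left(-25 + 126\right) 38 \left(-84\right) = 101 \cdot 38 \left(-84\right) = 3838 \left(-84\right) = -322392$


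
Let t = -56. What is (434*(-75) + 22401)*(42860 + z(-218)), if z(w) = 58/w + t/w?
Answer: -47413479111/109 ≈ -4.3499e+8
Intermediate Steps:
z(w) = 2/w (z(w) = 58/w - 56/w = 2/w)
(434*(-75) + 22401)*(42860 + z(-218)) = (434*(-75) + 22401)*(42860 + 2/(-218)) = (-32550 + 22401)*(42860 + 2*(-1/218)) = -10149*(42860 - 1/109) = -10149*4671739/109 = -47413479111/109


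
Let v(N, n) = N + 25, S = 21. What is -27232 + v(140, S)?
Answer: -27067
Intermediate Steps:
v(N, n) = 25 + N
-27232 + v(140, S) = -27232 + (25 + 140) = -27232 + 165 = -27067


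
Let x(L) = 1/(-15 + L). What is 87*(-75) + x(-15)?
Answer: -195751/30 ≈ -6525.0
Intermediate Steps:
87*(-75) + x(-15) = 87*(-75) + 1/(-15 - 15) = -6525 + 1/(-30) = -6525 - 1/30 = -195751/30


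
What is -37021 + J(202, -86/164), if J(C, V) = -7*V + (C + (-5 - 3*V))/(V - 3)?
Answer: -878571875/23698 ≈ -37074.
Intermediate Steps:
J(C, V) = -7*V + (-5 + C - 3*V)/(-3 + V)
-37021 + J(202, -86/164) = -37021 + (-5 + 202 - 7*(-86/164)² + 18*(-86/164))/(-3 - 86/164) = -37021 + (-5 + 202 - 7*(-86*1/164)² + 18*(-86*1/164))/(-3 - 86*1/164) = -37021 + (-5 + 202 - 7*(-43/82)² + 18*(-43/82))/(-3 - 43/82) = -37021 + (-5 + 202 - 7*1849/6724 - 387/41)/(-289/82) = -37021 - 82*(-5 + 202 - 12943/6724 - 387/41)/289 = -37021 - 82/289*1248217/6724 = -37021 - 1248217/23698 = -878571875/23698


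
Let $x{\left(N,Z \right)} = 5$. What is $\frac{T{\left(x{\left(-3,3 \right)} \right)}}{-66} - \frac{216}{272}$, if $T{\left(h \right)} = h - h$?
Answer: $- \frac{27}{34} \approx -0.79412$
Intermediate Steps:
$T{\left(h \right)} = 0$
$\frac{T{\left(x{\left(-3,3 \right)} \right)}}{-66} - \frac{216}{272} = \frac{0}{-66} - \frac{216}{272} = 0 \left(- \frac{1}{66}\right) - \frac{27}{34} = 0 - \frac{27}{34} = - \frac{27}{34}$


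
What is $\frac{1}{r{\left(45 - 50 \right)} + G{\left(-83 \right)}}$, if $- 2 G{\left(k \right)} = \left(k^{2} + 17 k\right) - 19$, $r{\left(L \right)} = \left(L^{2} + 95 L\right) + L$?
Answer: $- \frac{2}{6369} \approx -0.00031402$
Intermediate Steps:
$r{\left(L \right)} = L^{2} + 96 L$
$G{\left(k \right)} = \frac{19}{2} - \frac{17 k}{2} - \frac{k^{2}}{2}$ ($G{\left(k \right)} = - \frac{\left(k^{2} + 17 k\right) - 19}{2} = - \frac{-19 + k^{2} + 17 k}{2} = \frac{19}{2} - \frac{17 k}{2} - \frac{k^{2}}{2}$)
$\frac{1}{r{\left(45 - 50 \right)} + G{\left(-83 \right)}} = \frac{1}{\left(45 - 50\right) \left(96 + \left(45 - 50\right)\right) - \left(-715 + \frac{6889}{2}\right)} = \frac{1}{- 5 \left(96 - 5\right) + \left(\frac{19}{2} + \frac{1411}{2} - \frac{6889}{2}\right)} = \frac{1}{\left(-5\right) 91 + \left(\frac{19}{2} + \frac{1411}{2} - \frac{6889}{2}\right)} = \frac{1}{-455 - \frac{5459}{2}} = \frac{1}{- \frac{6369}{2}} = - \frac{2}{6369}$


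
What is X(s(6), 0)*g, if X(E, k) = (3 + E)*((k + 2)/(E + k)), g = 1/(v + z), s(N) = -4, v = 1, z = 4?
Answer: ⅒ ≈ 0.10000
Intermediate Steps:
g = ⅕ (g = 1/(1 + 4) = 1/5 = ⅕ ≈ 0.20000)
X(E, k) = (2 + k)*(3 + E)/(E + k) (X(E, k) = (3 + E)*((2 + k)/(E + k)) = (2 + k)*(3 + E)/(E + k))
X(s(6), 0)*g = ((6 + 2*(-4) + 3*0 - 4*0)/(-4 + 0))*(⅕) = ((6 - 8 + 0 + 0)/(-4))*(⅕) = -¼*(-2)*(⅕) = (½)*(⅕) = ⅒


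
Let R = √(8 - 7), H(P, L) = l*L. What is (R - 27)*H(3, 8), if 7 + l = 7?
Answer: 0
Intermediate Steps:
l = 0 (l = -7 + 7 = 0)
H(P, L) = 0 (H(P, L) = 0*L = 0)
R = 1 (R = √1 = 1)
(R - 27)*H(3, 8) = (1 - 27)*0 = -26*0 = 0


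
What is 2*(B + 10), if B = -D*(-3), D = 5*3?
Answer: 110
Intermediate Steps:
D = 15
B = 45 (B = -1*15*(-3) = -15*(-3) = 45)
2*(B + 10) = 2*(45 + 10) = 2*55 = 110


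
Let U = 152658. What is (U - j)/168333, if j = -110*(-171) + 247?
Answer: 133601/168333 ≈ 0.79367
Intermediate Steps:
j = 19057 (j = 18810 + 247 = 19057)
(U - j)/168333 = (152658 - 1*19057)/168333 = (152658 - 19057)*(1/168333) = 133601*(1/168333) = 133601/168333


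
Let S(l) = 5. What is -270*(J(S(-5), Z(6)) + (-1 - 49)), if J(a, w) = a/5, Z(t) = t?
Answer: 13230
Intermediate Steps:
J(a, w) = a/5 (J(a, w) = a*(⅕) = a/5)
-270*(J(S(-5), Z(6)) + (-1 - 49)) = -270*((⅕)*5 + (-1 - 49)) = -270*(1 - 50) = -270*(-49) = 13230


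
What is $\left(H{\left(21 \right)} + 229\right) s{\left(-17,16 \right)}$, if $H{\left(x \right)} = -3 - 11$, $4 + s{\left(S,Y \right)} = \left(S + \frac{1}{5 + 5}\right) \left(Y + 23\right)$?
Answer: $- \frac{285133}{2} \approx -1.4257 \cdot 10^{5}$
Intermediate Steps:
$s{\left(S,Y \right)} = -4 + \left(23 + Y\right) \left(\frac{1}{10} + S\right)$ ($s{\left(S,Y \right)} = -4 + \left(S + \frac{1}{5 + 5}\right) \left(Y + 23\right) = -4 + \left(S + \frac{1}{10}\right) \left(23 + Y\right) = -4 + \left(\frac{1}{10} + S\right) \left(23 + Y\right) = -4 + \left(23 + Y\right) \left(\frac{1}{10} + S\right)$)
$H{\left(x \right)} = -14$
$\left(H{\left(21 \right)} + 229\right) s{\left(-17,16 \right)} = \left(-14 + 229\right) \left(- \frac{17}{10} + 23 \left(-17\right) + \frac{1}{10} \cdot 16 - 272\right) = 215 \left(- \frac{17}{10} - 391 + \frac{8}{5} - 272\right) = 215 \left(- \frac{6631}{10}\right) = - \frac{285133}{2}$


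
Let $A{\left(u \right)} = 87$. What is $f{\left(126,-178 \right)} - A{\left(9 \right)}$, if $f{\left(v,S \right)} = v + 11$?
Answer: $50$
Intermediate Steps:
$f{\left(v,S \right)} = 11 + v$
$f{\left(126,-178 \right)} - A{\left(9 \right)} = \left(11 + 126\right) - 87 = 137 - 87 = 50$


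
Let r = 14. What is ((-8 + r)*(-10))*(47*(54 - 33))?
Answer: -59220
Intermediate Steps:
((-8 + r)*(-10))*(47*(54 - 33)) = ((-8 + 14)*(-10))*(47*(54 - 33)) = (6*(-10))*(47*21) = -60*987 = -59220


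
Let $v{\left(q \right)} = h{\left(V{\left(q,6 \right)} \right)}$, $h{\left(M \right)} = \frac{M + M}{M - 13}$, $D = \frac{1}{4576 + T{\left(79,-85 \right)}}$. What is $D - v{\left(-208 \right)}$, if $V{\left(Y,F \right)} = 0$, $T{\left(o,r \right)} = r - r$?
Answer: $\frac{1}{4576} \approx 0.00021853$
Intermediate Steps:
$T{\left(o,r \right)} = 0$
$D = \frac{1}{4576}$ ($D = \frac{1}{4576 + 0} = \frac{1}{4576} \approx 0.00021853$)
$h{\left(M \right)} = \frac{2 M}{-13 + M}$
$v{\left(q \right)} = 0$ ($v{\left(q \right)} = 2 \cdot 0 \frac{1}{-13 + 0} = 2 \cdot 0 \frac{1}{-13} = 2 \cdot 0 \left(- \frac{1}{13}\right) = 0$)
$D - v{\left(-208 \right)} = \frac{1}{4576} - 0 = \frac{1}{4576} + 0 = \frac{1}{4576}$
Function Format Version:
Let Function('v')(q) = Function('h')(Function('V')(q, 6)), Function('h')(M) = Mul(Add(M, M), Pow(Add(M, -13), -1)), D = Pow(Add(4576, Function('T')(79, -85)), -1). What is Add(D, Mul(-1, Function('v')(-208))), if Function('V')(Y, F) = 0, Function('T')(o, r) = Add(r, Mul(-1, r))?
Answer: Rational(1, 4576) ≈ 0.00021853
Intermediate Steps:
Function('T')(o, r) = 0
D = Rational(1, 4576) (D = Pow(Add(4576, 0), -1) = Pow(4576, -1) = Rational(1, 4576) ≈ 0.00021853)
Function('h')(M) = Mul(2, M, Pow(Add(-13, M), -1)) (Function('h')(M) = Mul(Mul(2, M), Pow(Add(-13, M), -1)) = Mul(2, M, Pow(Add(-13, M), -1)))
Function('v')(q) = 0 (Function('v')(q) = Mul(2, 0, Pow(Add(-13, 0), -1)) = Mul(2, 0, Pow(-13, -1)) = Mul(2, 0, Rational(-1, 13)) = 0)
Add(D, Mul(-1, Function('v')(-208))) = Add(Rational(1, 4576), Mul(-1, 0)) = Add(Rational(1, 4576), 0) = Rational(1, 4576)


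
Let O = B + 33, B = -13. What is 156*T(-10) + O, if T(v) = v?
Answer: -1540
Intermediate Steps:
O = 20 (O = -13 + 33 = 20)
156*T(-10) + O = 156*(-10) + 20 = -1560 + 20 = -1540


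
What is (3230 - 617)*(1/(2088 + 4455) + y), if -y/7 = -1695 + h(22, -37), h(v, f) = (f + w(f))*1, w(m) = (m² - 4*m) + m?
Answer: 10052953963/2181 ≈ 4.6093e+6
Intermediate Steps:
w(m) = m² - 3*m
h(v, f) = f + f*(-3 + f) (h(v, f) = (f + f*(-3 + f))*1 = f + f*(-3 + f))
y = 1764 (y = -7*(-1695 - 37*(-2 - 37)) = -7*(-1695 - 37*(-39)) = -7*(-1695 + 1443) = -7*(-252) = 1764)
(3230 - 617)*(1/(2088 + 4455) + y) = (3230 - 617)*(1/(2088 + 4455) + 1764) = 2613*(1/6543 + 1764) = 2613*(11541853/6543) = 10052953963/2181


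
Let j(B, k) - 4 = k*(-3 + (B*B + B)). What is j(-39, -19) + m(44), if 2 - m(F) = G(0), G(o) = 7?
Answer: -28102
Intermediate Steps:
m(F) = -5 (m(F) = 2 - 1*7 = 2 - 7 = -5)
j(B, k) = 4 + k*(-3 + B + B**2) (j(B, k) = 4 + k*(-3 + (B*B + B)) = 4 + k*(-3 + (B**2 + B)) = 4 + k*(-3 + (B + B**2)) = 4 + k*(-3 + B + B**2))
j(-39, -19) + m(44) = (4 - 3*(-19) - 39*(-19) - 19*(-39)**2) - 5 = (4 + 57 + 741 - 19*1521) - 5 = (4 + 57 + 741 - 28899) - 5 = -28097 - 5 = -28102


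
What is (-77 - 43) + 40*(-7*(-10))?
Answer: 2680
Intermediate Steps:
(-77 - 43) + 40*(-7*(-10)) = -120 + 40*70 = -120 + 2800 = 2680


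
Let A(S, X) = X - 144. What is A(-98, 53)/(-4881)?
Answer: 91/4881 ≈ 0.018644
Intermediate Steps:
A(S, X) = -144 + X
A(-98, 53)/(-4881) = (-144 + 53)/(-4881) = -91*(-1/4881) = 91/4881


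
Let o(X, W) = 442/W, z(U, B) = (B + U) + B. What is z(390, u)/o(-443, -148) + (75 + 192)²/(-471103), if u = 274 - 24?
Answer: -31042598449/104113763 ≈ -298.16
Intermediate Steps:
u = 250
z(U, B) = U + 2*B
z(390, u)/o(-443, -148) + (75 + 192)²/(-471103) = (390 + 2*250)/((442/(-148))) + (75 + 192)²/(-471103) = (390 + 500)/((442*(-1/148))) + 267²*(-1/471103) = 890/(-221/74) + 71289*(-1/471103) = 890*(-74/221) - 71289/471103 = -65860/221 - 71289/471103 = -31042598449/104113763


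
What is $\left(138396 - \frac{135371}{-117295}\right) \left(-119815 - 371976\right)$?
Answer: $- \frac{7983387983486081}{117295} \approx -6.8062 \cdot 10^{10}$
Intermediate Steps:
$\left(138396 - \frac{135371}{-117295}\right) \left(-119815 - 371976\right) = \left(138396 - - \frac{135371}{117295}\right) \left(-491791\right) = \left(138396 + \frac{135371}{117295}\right) \left(-491791\right) = \frac{16233294191}{117295} \left(-491791\right) = - \frac{7983387983486081}{117295}$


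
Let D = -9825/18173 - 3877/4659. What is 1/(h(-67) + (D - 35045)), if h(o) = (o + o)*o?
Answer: -84668007/2207157169865 ≈ -3.8361e-5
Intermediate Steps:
h(o) = 2*o**2 (h(o) = (2*o)*o = 2*o**2)
D = -116231396/84668007 (D = -9825*1/18173 - 3877*1/4659 = -9825/18173 - 3877/4659 = -116231396/84668007 ≈ -1.3728)
1/(h(-67) + (D - 35045)) = 1/(2*(-67)**2 + (-116231396/84668007 - 35045)) = 1/(2*4489 - 2967306536711/84668007) = 1/(8978 - 2967306536711/84668007) = 1/(-2207157169865/84668007) = -84668007/2207157169865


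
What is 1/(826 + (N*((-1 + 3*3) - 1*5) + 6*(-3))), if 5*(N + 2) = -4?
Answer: 5/3998 ≈ 0.0012506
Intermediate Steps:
N = -14/5 (N = -2 + (⅕)*(-4) = -2 - ⅘ = -14/5 ≈ -2.8000)
1/(826 + (N*((-1 + 3*3) - 1*5) + 6*(-3))) = 1/(826 + (-14*((-1 + 3*3) - 1*5)/5 + 6*(-3))) = 1/(826 + (-14*((-1 + 9) - 5)/5 - 18)) = 1/(826 + (-14*(8 - 5)/5 - 18)) = 1/(826 + (-14/5*3 - 18)) = 1/(826 + (-42/5 - 18)) = 1/(826 - 132/5) = 1/(3998/5) = 5/3998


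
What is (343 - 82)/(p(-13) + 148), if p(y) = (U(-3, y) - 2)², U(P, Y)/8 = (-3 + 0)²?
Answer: 261/5048 ≈ 0.051704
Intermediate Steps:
U(P, Y) = 72 (U(P, Y) = 8*(-3 + 0)² = 8*(-3)² = 8*9 = 72)
p(y) = 4900 (p(y) = (72 - 2)² = 70² = 4900)
(343 - 82)/(p(-13) + 148) = (343 - 82)/(4900 + 148) = 261/5048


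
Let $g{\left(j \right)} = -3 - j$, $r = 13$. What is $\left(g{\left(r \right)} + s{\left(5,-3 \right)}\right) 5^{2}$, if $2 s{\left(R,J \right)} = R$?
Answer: $- \frac{675}{2} \approx -337.5$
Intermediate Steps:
$s{\left(R,J \right)} = \frac{R}{2}$
$\left(g{\left(r \right)} + s{\left(5,-3 \right)}\right) 5^{2} = \left(\left(-3 - 13\right) + \frac{1}{2} \cdot 5\right) 5^{2} = \left(\left(-3 - 13\right) + \frac{5}{2}\right) 25 = \left(-16 + \frac{5}{2}\right) 25 = \left(- \frac{27}{2}\right) 25 = - \frac{675}{2}$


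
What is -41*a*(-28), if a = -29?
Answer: -33292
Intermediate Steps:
-41*a*(-28) = -41*(-29)*(-28) = 1189*(-28) = -33292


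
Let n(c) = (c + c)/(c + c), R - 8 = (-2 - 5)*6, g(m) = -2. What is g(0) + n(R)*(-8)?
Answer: -10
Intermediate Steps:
R = -34 (R = 8 + (-2 - 5)*6 = 8 - 7*6 = 8 - 42 = -34)
n(c) = 1 (n(c) = (2*c)/((2*c)) = (2*c)*(1/(2*c)) = 1)
g(0) + n(R)*(-8) = -2 + 1*(-8) = -2 - 8 = -10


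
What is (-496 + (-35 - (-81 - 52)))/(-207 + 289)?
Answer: -199/41 ≈ -4.8537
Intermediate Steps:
(-496 + (-35 - (-81 - 52)))/(-207 + 289) = (-496 + (-35 - 1*(-133)))/82 = (-496 + (-35 + 133))*(1/82) = (-496 + 98)*(1/82) = -398*1/82 = -199/41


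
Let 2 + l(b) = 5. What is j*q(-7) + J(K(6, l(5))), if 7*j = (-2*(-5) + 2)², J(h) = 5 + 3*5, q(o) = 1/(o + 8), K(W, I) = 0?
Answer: 284/7 ≈ 40.571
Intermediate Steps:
l(b) = 3 (l(b) = -2 + 5 = 3)
q(o) = 1/(8 + o)
J(h) = 20 (J(h) = 5 + 15 = 20)
j = 144/7 (j = (-2*(-5) + 2)²/7 = (10 + 2)²/7 = (⅐)*12² = (⅐)*144 = 144/7 ≈ 20.571)
j*q(-7) + J(K(6, l(5))) = 144/(7*(8 - 7)) + 20 = (144/7)/1 + 20 = (144/7)*1 + 20 = 144/7 + 20 = 284/7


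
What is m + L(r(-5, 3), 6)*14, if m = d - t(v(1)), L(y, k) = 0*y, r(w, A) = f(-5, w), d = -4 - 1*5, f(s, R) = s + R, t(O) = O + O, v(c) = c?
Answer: -11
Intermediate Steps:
t(O) = 2*O
f(s, R) = R + s
d = -9 (d = -4 - 5 = -9)
r(w, A) = -5 + w (r(w, A) = w - 5 = -5 + w)
L(y, k) = 0
m = -11 (m = -9 - 2 = -11)
m + L(r(-5, 3), 6)*14 = -11 + 0*14 = -11 + 0 = -11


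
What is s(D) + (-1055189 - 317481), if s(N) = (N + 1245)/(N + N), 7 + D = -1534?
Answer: -2115284322/1541 ≈ -1.3727e+6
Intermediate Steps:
D = -1541 (D = -7 - 1534 = -1541)
s(N) = (1245 + N)/(2*N) (s(N) = (1245 + N)/((2*N)) = (1245 + N)*(1/(2*N)) = (1245 + N)/(2*N))
s(D) + (-1055189 - 317481) = (½)*(1245 - 1541)/(-1541) + (-1055189 - 317481) = (½)*(-1/1541)*(-296) - 1372670 = 148/1541 - 1372670 = -2115284322/1541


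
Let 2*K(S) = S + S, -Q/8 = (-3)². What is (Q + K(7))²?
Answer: 4225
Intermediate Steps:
Q = -72 (Q = -8*(-3)² = -8*9 = -72)
K(S) = S (K(S) = (S + S)/2 = (2*S)/2 = S)
(Q + K(7))² = (-72 + 7)² = (-65)² = 4225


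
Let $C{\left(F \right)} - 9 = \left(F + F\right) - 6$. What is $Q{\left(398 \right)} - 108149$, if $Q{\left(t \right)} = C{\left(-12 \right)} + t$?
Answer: $-107772$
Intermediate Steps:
$C{\left(F \right)} = 3 + 2 F$ ($C{\left(F \right)} = 9 + \left(\left(F + F\right) - 6\right) = 9 + \left(2 F - 6\right) = 9 + \left(-6 + 2 F\right) = 3 + 2 F$)
$Q{\left(t \right)} = -21 + t$ ($Q{\left(t \right)} = \left(3 + 2 \left(-12\right)\right) + t = \left(3 - 24\right) + t = -21 + t$)
$Q{\left(398 \right)} - 108149 = \left(-21 + 398\right) - 108149 = 377 - 108149 = -107772$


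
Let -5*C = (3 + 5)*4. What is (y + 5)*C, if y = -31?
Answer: 832/5 ≈ 166.40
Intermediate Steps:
C = -32/5 (C = -(3 + 5)*4/5 = -8*4/5 = -⅕*32 = -32/5 ≈ -6.4000)
(y + 5)*C = (-31 + 5)*(-32/5) = -26*(-32/5) = 832/5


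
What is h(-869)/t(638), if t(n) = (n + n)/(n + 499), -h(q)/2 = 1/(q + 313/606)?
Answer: 344511/167890019 ≈ 0.0020520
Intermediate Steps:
h(q) = -2/(313/606 + q) (h(q) = -2/(q + 313/606) = -2/(313/606 + q))
t(n) = 2*n/(499 + n) (t(n) = (2*n)/(499 + n) = 2*n/(499 + n))
h(-869)/t(638) = (-1212/(313 + 606*(-869)))/((2*638/(499 + 638))) = (-1212/(313 - 526614))/((2*638/1137)) = (-1212/(-526301))/((2*638*(1/1137))) = (-1212*(-1/526301))/(1276/1137) = (1212/526301)*(1137/1276) = 344511/167890019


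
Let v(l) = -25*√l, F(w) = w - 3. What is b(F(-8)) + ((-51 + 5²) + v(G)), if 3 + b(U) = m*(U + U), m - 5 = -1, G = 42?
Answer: -117 - 25*√42 ≈ -279.02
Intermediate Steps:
m = 4 (m = 5 - 1 = 4)
F(w) = -3 + w
b(U) = -3 + 8*U (b(U) = -3 + 4*(U + U) = -3 + 4*(2*U) = -3 + 8*U)
b(F(-8)) + ((-51 + 5²) + v(G)) = (-3 + 8*(-3 - 8)) + ((-51 + 5²) - 25*√42) = (-3 + 8*(-11)) + ((-51 + 25) - 25*√42) = (-3 - 88) + (-26 - 25*√42) = -91 + (-26 - 25*√42) = -117 - 25*√42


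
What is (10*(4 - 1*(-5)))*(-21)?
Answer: -1890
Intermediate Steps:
(10*(4 - 1*(-5)))*(-21) = (10*(4 + 5))*(-21) = (10*9)*(-21) = 90*(-21) = -1890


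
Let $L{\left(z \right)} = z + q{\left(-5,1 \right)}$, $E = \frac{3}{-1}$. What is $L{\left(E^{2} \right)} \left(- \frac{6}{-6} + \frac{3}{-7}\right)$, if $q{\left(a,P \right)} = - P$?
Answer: $\frac{32}{7} \approx 4.5714$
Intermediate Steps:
$E = -3$ ($E = 3 \left(-1\right) = -3$)
$L{\left(z \right)} = -1 + z$ ($L{\left(z \right)} = z - 1 = -1 + z$)
$L{\left(E^{2} \right)} \left(- \frac{6}{-6} + \frac{3}{-7}\right) = \left(-1 + \left(-3\right)^{2}\right) \left(- \frac{6}{-6} + \frac{3}{-7}\right) = \left(-1 + 9\right) \left(\left(-6\right) \left(- \frac{1}{6}\right) + 3 \left(- \frac{1}{7}\right)\right) = 8 \left(1 - \frac{3}{7}\right) = 8 \cdot \frac{4}{7} = \frac{32}{7}$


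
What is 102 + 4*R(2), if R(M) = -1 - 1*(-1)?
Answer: 102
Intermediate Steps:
R(M) = 0 (R(M) = -1 + 1 = 0)
102 + 4*R(2) = 102 + 4*0 = 102 + 0 = 102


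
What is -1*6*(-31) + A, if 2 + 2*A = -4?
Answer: 183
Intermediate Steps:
A = -3 (A = -1 + (½)*(-4) = -1 - 2 = -3)
-1*6*(-31) + A = -1*6*(-31) - 3 = -6*(-31) - 3 = 186 - 3 = 183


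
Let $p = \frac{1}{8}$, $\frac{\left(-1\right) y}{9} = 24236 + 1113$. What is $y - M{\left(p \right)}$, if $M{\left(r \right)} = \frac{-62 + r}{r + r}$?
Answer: $- \frac{455787}{2} \approx -2.2789 \cdot 10^{5}$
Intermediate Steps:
$y = -228141$ ($y = - 9 \left(24236 + 1113\right) = \left(-9\right) 25349 = -228141$)
$p = \frac{1}{8} \approx 0.125$
$M{\left(r \right)} = \frac{-62 + r}{2 r}$
$y - M{\left(p \right)} = -228141 - \frac{\frac{1}{\frac{1}{8}} \left(-62 + \frac{1}{8}\right)}{2} = -228141 - \frac{1}{2} \cdot 8 \left(- \frac{495}{8}\right) = -228141 - - \frac{495}{2} = -228141 + \frac{495}{2} = - \frac{455787}{2}$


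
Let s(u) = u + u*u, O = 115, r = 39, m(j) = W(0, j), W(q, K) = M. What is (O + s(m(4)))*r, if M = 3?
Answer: 4953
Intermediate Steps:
W(q, K) = 3
m(j) = 3
s(u) = u + u**2
(O + s(m(4)))*r = (115 + 3*(1 + 3))*39 = (115 + 3*4)*39 = (115 + 12)*39 = 127*39 = 4953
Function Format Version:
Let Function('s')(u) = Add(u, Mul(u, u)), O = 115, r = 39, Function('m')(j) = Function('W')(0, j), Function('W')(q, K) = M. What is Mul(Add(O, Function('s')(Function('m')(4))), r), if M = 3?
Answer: 4953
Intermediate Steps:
Function('W')(q, K) = 3
Function('m')(j) = 3
Function('s')(u) = Add(u, Pow(u, 2))
Mul(Add(O, Function('s')(Function('m')(4))), r) = Mul(Add(115, Mul(3, Add(1, 3))), 39) = Mul(Add(115, Mul(3, 4)), 39) = Mul(Add(115, 12), 39) = Mul(127, 39) = 4953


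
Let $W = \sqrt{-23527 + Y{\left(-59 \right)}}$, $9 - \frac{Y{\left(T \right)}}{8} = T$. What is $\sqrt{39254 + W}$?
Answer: $\sqrt{39254 + i \sqrt{22983}} \approx 198.13 + 0.3826 i$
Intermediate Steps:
$Y{\left(T \right)} = 72 - 8 T$
$W = i \sqrt{22983}$ ($W = \sqrt{-23527 + \left(72 - -472\right)} = \sqrt{-23527 + \left(72 + 472\right)} = \sqrt{-23527 + 544} = \sqrt{-22983} = i \sqrt{22983} \approx 151.6 i$)
$\sqrt{39254 + W} = \sqrt{39254 + i \sqrt{22983}}$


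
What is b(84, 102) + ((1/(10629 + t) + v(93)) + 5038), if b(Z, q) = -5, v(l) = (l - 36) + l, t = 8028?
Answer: 96699232/18657 ≈ 5183.0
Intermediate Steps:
v(l) = -36 + 2*l (v(l) = (-36 + l) + l = -36 + 2*l)
b(84, 102) + ((1/(10629 + t) + v(93)) + 5038) = -5 + ((1/(10629 + 8028) + (-36 + 2*93)) + 5038) = -5 + ((1/18657 + (-36 + 186)) + 5038) = -5 + ((1/18657 + 150) + 5038) = -5 + (2798551/18657 + 5038) = -5 + 96792517/18657 = 96699232/18657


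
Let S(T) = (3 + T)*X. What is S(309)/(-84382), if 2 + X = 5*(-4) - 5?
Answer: 4212/42191 ≈ 0.099832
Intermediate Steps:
X = -27 (X = -2 + (5*(-4) - 5) = -2 + (-20 - 5) = -2 - 25 = -27)
S(T) = -81 - 27*T (S(T) = (3 + T)*(-27) = -81 - 27*T)
S(309)/(-84382) = (-81 - 27*309)/(-84382) = (-81 - 8343)*(-1/84382) = -8424*(-1/84382) = 4212/42191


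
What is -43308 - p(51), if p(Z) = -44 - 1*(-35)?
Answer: -43299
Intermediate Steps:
p(Z) = -9 (p(Z) = -44 + 35 = -9)
-43308 - p(51) = -43308 - 1*(-9) = -43308 + 9 = -43299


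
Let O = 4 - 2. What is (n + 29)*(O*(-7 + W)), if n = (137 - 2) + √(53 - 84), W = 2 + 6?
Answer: 328 + 2*I*√31 ≈ 328.0 + 11.136*I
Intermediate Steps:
W = 8
O = 2
n = 135 + I*√31 (n = 135 + √(-31) = 135 + I*√31 ≈ 135.0 + 5.5678*I)
(n + 29)*(O*(-7 + W)) = ((135 + I*√31) + 29)*(2*(-7 + 8)) = (164 + I*√31)*(2*1) = (164 + I*√31)*2 = 328 + 2*I*√31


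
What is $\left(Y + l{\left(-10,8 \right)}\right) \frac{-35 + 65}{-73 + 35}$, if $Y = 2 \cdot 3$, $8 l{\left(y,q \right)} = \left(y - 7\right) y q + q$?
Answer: $- \frac{2655}{19} \approx -139.74$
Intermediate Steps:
$l{\left(y,q \right)} = \frac{q}{8} + \frac{q y \left(-7 + y\right)}{8}$ ($l{\left(y,q \right)} = \frac{\left(y - 7\right) y q + q}{8} = \frac{\left(-7 + y\right) y q + q}{8} = \frac{y \left(-7 + y\right) q + q}{8} = \frac{q y \left(-7 + y\right) + q}{8} = \frac{q + q y \left(-7 + y\right)}{8} = \frac{q}{8} + \frac{q y \left(-7 + y\right)}{8}$)
$Y = 6$
$\left(Y + l{\left(-10,8 \right)}\right) \frac{-35 + 65}{-73 + 35} = \left(6 + \frac{1}{8} \cdot 8 \left(1 + \left(-10\right)^{2} - -70\right)\right) \frac{-35 + 65}{-73 + 35} = \left(6 + \frac{1}{8} \cdot 8 \left(1 + 100 + 70\right)\right) \frac{30}{-38} = \left(6 + \frac{1}{8} \cdot 8 \cdot 171\right) 30 \left(- \frac{1}{38}\right) = \left(6 + 171\right) \left(- \frac{15}{19}\right) = 177 \left(- \frac{15}{19}\right) = - \frac{2655}{19}$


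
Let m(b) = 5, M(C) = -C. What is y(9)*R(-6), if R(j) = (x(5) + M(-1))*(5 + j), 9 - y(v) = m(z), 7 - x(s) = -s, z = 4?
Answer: -52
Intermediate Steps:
x(s) = 7 + s (x(s) = 7 - (-1)*s = 7 + s)
y(v) = 4 (y(v) = 9 - 1*5 = 9 - 5 = 4)
R(j) = 65 + 13*j (R(j) = ((7 + 5) - 1*(-1))*(5 + j) = (12 + 1)*(5 + j) = 13*(5 + j) = 65 + 13*j)
y(9)*R(-6) = 4*(65 + 13*(-6)) = 4*(65 - 78) = 4*(-13) = -52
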